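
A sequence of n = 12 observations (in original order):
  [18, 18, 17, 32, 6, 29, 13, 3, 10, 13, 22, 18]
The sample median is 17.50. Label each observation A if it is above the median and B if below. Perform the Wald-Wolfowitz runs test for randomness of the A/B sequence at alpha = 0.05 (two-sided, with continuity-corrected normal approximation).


Step 1: Compute median = 17.50; label A = above, B = below.
Labels in order: AABABABBBBAA  (n_A = 6, n_B = 6)
Step 2: Count runs R = 7.
Step 3: Under H0 (random ordering), E[R] = 2*n_A*n_B/(n_A+n_B) + 1 = 2*6*6/12 + 1 = 7.0000.
        Var[R] = 2*n_A*n_B*(2*n_A*n_B - n_A - n_B) / ((n_A+n_B)^2 * (n_A+n_B-1)) = 4320/1584 = 2.7273.
        SD[R] = 1.6514.
Step 4: R = E[R], so z = 0 with no continuity correction.
Step 5: Two-sided p-value via normal approximation = 2*(1 - Phi(|z|)) = 1.000000.
Step 6: alpha = 0.05. fail to reject H0.

R = 7, z = 0.0000, p = 1.000000, fail to reject H0.


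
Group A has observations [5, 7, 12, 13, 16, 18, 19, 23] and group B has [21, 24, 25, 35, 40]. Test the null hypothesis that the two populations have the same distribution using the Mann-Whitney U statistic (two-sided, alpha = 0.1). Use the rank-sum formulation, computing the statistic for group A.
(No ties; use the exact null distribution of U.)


Step 1: Combine and sort all 13 observations; assign midranks.
sorted (value, group): (5,X), (7,X), (12,X), (13,X), (16,X), (18,X), (19,X), (21,Y), (23,X), (24,Y), (25,Y), (35,Y), (40,Y)
ranks: 5->1, 7->2, 12->3, 13->4, 16->5, 18->6, 19->7, 21->8, 23->9, 24->10, 25->11, 35->12, 40->13
Step 2: Rank sum for X: R1 = 1 + 2 + 3 + 4 + 5 + 6 + 7 + 9 = 37.
Step 3: U_X = R1 - n1(n1+1)/2 = 37 - 8*9/2 = 37 - 36 = 1.
       U_Y = n1*n2 - U_X = 40 - 1 = 39.
Step 4: No ties, so the exact null distribution of U (based on enumerating the C(13,8) = 1287 equally likely rank assignments) gives the two-sided p-value.
Step 5: p-value = 0.003108; compare to alpha = 0.1. reject H0.

U_X = 1, p = 0.003108, reject H0 at alpha = 0.1.


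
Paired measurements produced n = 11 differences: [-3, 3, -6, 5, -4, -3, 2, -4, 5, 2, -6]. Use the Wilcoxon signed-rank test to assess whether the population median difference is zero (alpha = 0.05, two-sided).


Step 1: Drop any zero differences (none here) and take |d_i|.
|d| = [3, 3, 6, 5, 4, 3, 2, 4, 5, 2, 6]
Step 2: Midrank |d_i| (ties get averaged ranks).
ranks: |3|->4, |3|->4, |6|->10.5, |5|->8.5, |4|->6.5, |3|->4, |2|->1.5, |4|->6.5, |5|->8.5, |2|->1.5, |6|->10.5
Step 3: Attach original signs; sum ranks with positive sign and with negative sign.
W+ = 4 + 8.5 + 1.5 + 8.5 + 1.5 = 24
W- = 4 + 10.5 + 6.5 + 4 + 6.5 + 10.5 = 42
(Check: W+ + W- = 66 should equal n(n+1)/2 = 66.)
Step 4: Test statistic W = min(W+, W-) = 24.
Step 5: Ties in |d|, so use the tie-corrected normal approximation.
        E[W] = n(n+1)/4 = 11*12/4 = 33.
        Tie groups: |d|=2 (t=2), |d|=3 (t=3), |d|=4 (t=2), |d|=5 (t=2), |d|=6 (t=2); sum(t^3 - t) = 48.
        Var[W] = n(n+1)(2n+1)/24 - sum(t^3-t)/48 = 3036/24 - 48/48 = 125.5.
        z = (W - E[W]) / sqrt(Var[W]) = (24 - 33) / 11.2027 = -0.8034.
        Two-sided p = 2*Phi(z) = 0.421756.
Step 6: alpha = 0.05. fail to reject H0.

W+ = 24, W- = 42, W = min = 24, p = 0.421756, fail to reject H0.


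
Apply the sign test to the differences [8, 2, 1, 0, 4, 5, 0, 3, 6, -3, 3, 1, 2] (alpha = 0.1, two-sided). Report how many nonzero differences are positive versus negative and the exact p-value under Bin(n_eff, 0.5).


Step 1: Discard zero differences. Original n = 13; n_eff = number of nonzero differences = 11.
Nonzero differences (with sign): +8, +2, +1, +4, +5, +3, +6, -3, +3, +1, +2
Step 2: Count signs: positive = 10, negative = 1.
Step 3: Under H0: P(positive) = 0.5, so the number of positives S ~ Bin(11, 0.5).
Step 4: Two-sided exact p-value = sum of Bin(11,0.5) probabilities at or below the observed probability = 0.011719.
Step 5: alpha = 0.1. reject H0.

n_eff = 11, pos = 10, neg = 1, p = 0.011719, reject H0.


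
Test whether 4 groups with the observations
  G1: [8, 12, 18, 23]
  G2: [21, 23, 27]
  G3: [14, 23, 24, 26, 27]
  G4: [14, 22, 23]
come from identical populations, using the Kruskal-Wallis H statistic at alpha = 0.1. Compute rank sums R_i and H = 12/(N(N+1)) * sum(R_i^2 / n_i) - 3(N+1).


Step 1: Combine all N = 15 observations and assign midranks.
sorted (value, group, rank): (8,G1,1), (12,G1,2), (14,G3,3.5), (14,G4,3.5), (18,G1,5), (21,G2,6), (22,G4,7), (23,G1,9.5), (23,G2,9.5), (23,G3,9.5), (23,G4,9.5), (24,G3,12), (26,G3,13), (27,G2,14.5), (27,G3,14.5)
Step 2: Sum ranks within each group.
R_1 = 17.5 (n_1 = 4)
R_2 = 30 (n_2 = 3)
R_3 = 52.5 (n_3 = 5)
R_4 = 20 (n_4 = 3)
Step 3: H = 12/(N(N+1)) * sum(R_i^2/n_i) - 3(N+1)
     = 12/(15*16) * (17.5^2/4 + 30^2/3 + 52.5^2/5 + 20^2/3) - 3*16
     = 0.050000 * 1061.15 - 48
     = 5.057292.
Step 4: Ties present; correction factor C = 1 - 72/(15^3 - 15) = 0.978571. Corrected H = 5.057292 / 0.978571 = 5.168035.
Step 5: Under H0, H ~ chi^2(3); p-value = 0.159898.
Step 6: alpha = 0.1. fail to reject H0.

H = 5.1680, df = 3, p = 0.159898, fail to reject H0.


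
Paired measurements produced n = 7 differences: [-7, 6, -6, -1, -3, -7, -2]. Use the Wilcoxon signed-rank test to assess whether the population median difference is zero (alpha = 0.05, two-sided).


Step 1: Drop any zero differences (none here) and take |d_i|.
|d| = [7, 6, 6, 1, 3, 7, 2]
Step 2: Midrank |d_i| (ties get averaged ranks).
ranks: |7|->6.5, |6|->4.5, |6|->4.5, |1|->1, |3|->3, |7|->6.5, |2|->2
Step 3: Attach original signs; sum ranks with positive sign and with negative sign.
W+ = 4.5 = 4.5
W- = 6.5 + 4.5 + 1 + 3 + 6.5 + 2 = 23.5
(Check: W+ + W- = 28 should equal n(n+1)/2 = 28.)
Step 4: Test statistic W = min(W+, W-) = 4.5.
Step 5: Ties in |d|, so use the tie-corrected normal approximation.
        E[W] = n(n+1)/4 = 7*8/4 = 14.
        Tie groups: |d|=6 (t=2), |d|=7 (t=2); sum(t^3 - t) = 12.
        Var[W] = n(n+1)(2n+1)/24 - sum(t^3-t)/48 = 840/24 - 12/48 = 34.75.
        z = (W - E[W]) / sqrt(Var[W]) = (4.5 - 14) / 5.8949 = -1.6116.
        Two-sided p = 2*Phi(z) = 0.107058.
Step 6: alpha = 0.05. fail to reject H0.

W+ = 4.5, W- = 23.5, W = min = 4.5, p = 0.107058, fail to reject H0.


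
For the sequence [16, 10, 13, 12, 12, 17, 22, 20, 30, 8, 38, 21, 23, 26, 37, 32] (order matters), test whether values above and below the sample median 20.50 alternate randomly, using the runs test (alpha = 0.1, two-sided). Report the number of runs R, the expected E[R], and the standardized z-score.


Step 1: Compute median = 20.50; label A = above, B = below.
Labels in order: BBBBBBABABAAAAAA  (n_A = 8, n_B = 8)
Step 2: Count runs R = 6.
Step 3: Under H0 (random ordering), E[R] = 2*n_A*n_B/(n_A+n_B) + 1 = 2*8*8/16 + 1 = 9.0000.
        Var[R] = 2*n_A*n_B*(2*n_A*n_B - n_A - n_B) / ((n_A+n_B)^2 * (n_A+n_B-1)) = 14336/3840 = 3.7333.
        SD[R] = 1.9322.
Step 4: Continuity-corrected z = (R + 0.5 - E[R]) / SD[R] = (6 + 0.5 - 9.0000) / 1.9322 = -1.2939.
Step 5: Two-sided p-value via normal approximation = 2*(1 - Phi(|z|)) = 0.195709.
Step 6: alpha = 0.1. fail to reject H0.

R = 6, z = -1.2939, p = 0.195709, fail to reject H0.


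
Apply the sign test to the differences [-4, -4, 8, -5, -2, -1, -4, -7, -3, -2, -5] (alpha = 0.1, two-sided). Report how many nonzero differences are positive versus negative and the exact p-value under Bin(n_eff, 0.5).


Step 1: Discard zero differences. Original n = 11; n_eff = number of nonzero differences = 11.
Nonzero differences (with sign): -4, -4, +8, -5, -2, -1, -4, -7, -3, -2, -5
Step 2: Count signs: positive = 1, negative = 10.
Step 3: Under H0: P(positive) = 0.5, so the number of positives S ~ Bin(11, 0.5).
Step 4: Two-sided exact p-value = sum of Bin(11,0.5) probabilities at or below the observed probability = 0.011719.
Step 5: alpha = 0.1. reject H0.

n_eff = 11, pos = 1, neg = 10, p = 0.011719, reject H0.


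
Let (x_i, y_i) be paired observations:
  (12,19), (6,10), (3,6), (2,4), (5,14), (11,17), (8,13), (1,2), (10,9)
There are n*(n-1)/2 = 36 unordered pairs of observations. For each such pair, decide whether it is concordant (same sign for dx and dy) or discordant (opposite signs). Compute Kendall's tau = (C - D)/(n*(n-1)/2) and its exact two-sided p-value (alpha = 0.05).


Step 1: Enumerate the 36 unordered pairs (i,j) with i<j and classify each by sign(x_j-x_i) * sign(y_j-y_i).
  (1,2):dx=-6,dy=-9->C; (1,3):dx=-9,dy=-13->C; (1,4):dx=-10,dy=-15->C; (1,5):dx=-7,dy=-5->C
  (1,6):dx=-1,dy=-2->C; (1,7):dx=-4,dy=-6->C; (1,8):dx=-11,dy=-17->C; (1,9):dx=-2,dy=-10->C
  (2,3):dx=-3,dy=-4->C; (2,4):dx=-4,dy=-6->C; (2,5):dx=-1,dy=+4->D; (2,6):dx=+5,dy=+7->C
  (2,7):dx=+2,dy=+3->C; (2,8):dx=-5,dy=-8->C; (2,9):dx=+4,dy=-1->D; (3,4):dx=-1,dy=-2->C
  (3,5):dx=+2,dy=+8->C; (3,6):dx=+8,dy=+11->C; (3,7):dx=+5,dy=+7->C; (3,8):dx=-2,dy=-4->C
  (3,9):dx=+7,dy=+3->C; (4,5):dx=+3,dy=+10->C; (4,6):dx=+9,dy=+13->C; (4,7):dx=+6,dy=+9->C
  (4,8):dx=-1,dy=-2->C; (4,9):dx=+8,dy=+5->C; (5,6):dx=+6,dy=+3->C; (5,7):dx=+3,dy=-1->D
  (5,8):dx=-4,dy=-12->C; (5,9):dx=+5,dy=-5->D; (6,7):dx=-3,dy=-4->C; (6,8):dx=-10,dy=-15->C
  (6,9):dx=-1,dy=-8->C; (7,8):dx=-7,dy=-11->C; (7,9):dx=+2,dy=-4->D; (8,9):dx=+9,dy=+7->C
Step 2: C = 31, D = 5, total pairs = 36.
Step 3: tau = (C - D)/(n(n-1)/2) = (31 - 5)/36 = 0.722222.
Step 4: Exact two-sided p-value (enumerate n! = 362880 permutations of y under H0): p = 0.005886.
Step 5: alpha = 0.05. reject H0.

tau_b = 0.7222 (C=31, D=5), p = 0.005886, reject H0.


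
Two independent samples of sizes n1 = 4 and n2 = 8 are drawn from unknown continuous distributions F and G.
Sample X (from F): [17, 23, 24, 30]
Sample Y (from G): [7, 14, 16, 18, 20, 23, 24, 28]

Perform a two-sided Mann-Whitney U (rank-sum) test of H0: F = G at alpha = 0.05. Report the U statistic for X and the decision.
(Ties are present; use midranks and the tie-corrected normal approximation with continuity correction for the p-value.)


Step 1: Combine and sort all 12 observations; assign midranks.
sorted (value, group): (7,Y), (14,Y), (16,Y), (17,X), (18,Y), (20,Y), (23,X), (23,Y), (24,X), (24,Y), (28,Y), (30,X)
ranks: 7->1, 14->2, 16->3, 17->4, 18->5, 20->6, 23->7.5, 23->7.5, 24->9.5, 24->9.5, 28->11, 30->12
Step 2: Rank sum for X: R1 = 4 + 7.5 + 9.5 + 12 = 33.
Step 3: U_X = R1 - n1(n1+1)/2 = 33 - 4*5/2 = 33 - 10 = 23.
       U_Y = n1*n2 - U_X = 32 - 23 = 9.
Step 4: Ties are present, so use the tie-corrected normal approximation (with continuity correction) for the p-value.
Step 5: p-value = 0.267926; compare to alpha = 0.05. fail to reject H0.

U_X = 23, p = 0.267926, fail to reject H0 at alpha = 0.05.


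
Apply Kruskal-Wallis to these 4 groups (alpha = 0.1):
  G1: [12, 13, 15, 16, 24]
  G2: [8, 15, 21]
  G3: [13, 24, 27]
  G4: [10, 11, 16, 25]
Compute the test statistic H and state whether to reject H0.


Step 1: Combine all N = 15 observations and assign midranks.
sorted (value, group, rank): (8,G2,1), (10,G4,2), (11,G4,3), (12,G1,4), (13,G1,5.5), (13,G3,5.5), (15,G1,7.5), (15,G2,7.5), (16,G1,9.5), (16,G4,9.5), (21,G2,11), (24,G1,12.5), (24,G3,12.5), (25,G4,14), (27,G3,15)
Step 2: Sum ranks within each group.
R_1 = 39 (n_1 = 5)
R_2 = 19.5 (n_2 = 3)
R_3 = 33 (n_3 = 3)
R_4 = 28.5 (n_4 = 4)
Step 3: H = 12/(N(N+1)) * sum(R_i^2/n_i) - 3(N+1)
     = 12/(15*16) * (39^2/5 + 19.5^2/3 + 33^2/3 + 28.5^2/4) - 3*16
     = 0.050000 * 997.013 - 48
     = 1.850625.
Step 4: Ties present; correction factor C = 1 - 24/(15^3 - 15) = 0.992857. Corrected H = 1.850625 / 0.992857 = 1.863939.
Step 5: Under H0, H ~ chi^2(3); p-value = 0.601121.
Step 6: alpha = 0.1. fail to reject H0.

H = 1.8639, df = 3, p = 0.601121, fail to reject H0.


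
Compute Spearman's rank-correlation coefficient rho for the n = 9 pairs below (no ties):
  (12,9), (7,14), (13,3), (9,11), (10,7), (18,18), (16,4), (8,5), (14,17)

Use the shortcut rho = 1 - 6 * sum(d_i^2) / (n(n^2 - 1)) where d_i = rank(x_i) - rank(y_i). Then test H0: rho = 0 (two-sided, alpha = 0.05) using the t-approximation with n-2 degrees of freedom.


Step 1: Rank x and y separately (midranks; no ties here).
rank(x): 12->5, 7->1, 13->6, 9->3, 10->4, 18->9, 16->8, 8->2, 14->7
rank(y): 9->5, 14->7, 3->1, 11->6, 7->4, 18->9, 4->2, 5->3, 17->8
Step 2: d_i = R_x(i) - R_y(i); compute d_i^2.
  (5-5)^2=0, (1-7)^2=36, (6-1)^2=25, (3-6)^2=9, (4-4)^2=0, (9-9)^2=0, (8-2)^2=36, (2-3)^2=1, (7-8)^2=1
sum(d^2) = 108.
Step 3: rho = 1 - 6*108 / (9*(9^2 - 1)) = 1 - 648/720 = 0.100000.
Step 4: Under H0, t = rho * sqrt((n-2)/(1-rho^2)) = 0.2659 ~ t(7).
Step 5: Two-sided p-value from the t-distribution with 7 df = 0.797972.
Step 6: alpha = 0.05. fail to reject H0.

rho = 0.1000, p = 0.797972, fail to reject H0 at alpha = 0.05.


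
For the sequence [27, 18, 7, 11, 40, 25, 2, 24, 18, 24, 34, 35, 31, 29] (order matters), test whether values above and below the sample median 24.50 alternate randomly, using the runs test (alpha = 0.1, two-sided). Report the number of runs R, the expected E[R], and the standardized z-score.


Step 1: Compute median = 24.50; label A = above, B = below.
Labels in order: ABBBAABBBBAAAA  (n_A = 7, n_B = 7)
Step 2: Count runs R = 5.
Step 3: Under H0 (random ordering), E[R] = 2*n_A*n_B/(n_A+n_B) + 1 = 2*7*7/14 + 1 = 8.0000.
        Var[R] = 2*n_A*n_B*(2*n_A*n_B - n_A - n_B) / ((n_A+n_B)^2 * (n_A+n_B-1)) = 8232/2548 = 3.2308.
        SD[R] = 1.7974.
Step 4: Continuity-corrected z = (R + 0.5 - E[R]) / SD[R] = (5 + 0.5 - 8.0000) / 1.7974 = -1.3909.
Step 5: Two-sided p-value via normal approximation = 2*(1 - Phi(|z|)) = 0.164264.
Step 6: alpha = 0.1. fail to reject H0.

R = 5, z = -1.3909, p = 0.164264, fail to reject H0.


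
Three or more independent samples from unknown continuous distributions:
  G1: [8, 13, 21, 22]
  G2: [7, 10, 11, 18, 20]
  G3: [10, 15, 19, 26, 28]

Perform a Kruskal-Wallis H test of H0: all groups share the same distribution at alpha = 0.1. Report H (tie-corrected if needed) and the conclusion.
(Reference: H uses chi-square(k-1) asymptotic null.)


Step 1: Combine all N = 14 observations and assign midranks.
sorted (value, group, rank): (7,G2,1), (8,G1,2), (10,G2,3.5), (10,G3,3.5), (11,G2,5), (13,G1,6), (15,G3,7), (18,G2,8), (19,G3,9), (20,G2,10), (21,G1,11), (22,G1,12), (26,G3,13), (28,G3,14)
Step 2: Sum ranks within each group.
R_1 = 31 (n_1 = 4)
R_2 = 27.5 (n_2 = 5)
R_3 = 46.5 (n_3 = 5)
Step 3: H = 12/(N(N+1)) * sum(R_i^2/n_i) - 3(N+1)
     = 12/(14*15) * (31^2/4 + 27.5^2/5 + 46.5^2/5) - 3*15
     = 0.057143 * 823.95 - 45
     = 2.082857.
Step 4: Ties present; correction factor C = 1 - 6/(14^3 - 14) = 0.997802. Corrected H = 2.082857 / 0.997802 = 2.087445.
Step 5: Under H0, H ~ chi^2(2); p-value = 0.352141.
Step 6: alpha = 0.1. fail to reject H0.

H = 2.0874, df = 2, p = 0.352141, fail to reject H0.


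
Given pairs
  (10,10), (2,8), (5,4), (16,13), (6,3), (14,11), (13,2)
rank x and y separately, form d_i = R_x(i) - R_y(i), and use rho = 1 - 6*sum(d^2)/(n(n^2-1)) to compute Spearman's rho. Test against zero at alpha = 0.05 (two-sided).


Step 1: Rank x and y separately (midranks; no ties here).
rank(x): 10->4, 2->1, 5->2, 16->7, 6->3, 14->6, 13->5
rank(y): 10->5, 8->4, 4->3, 13->7, 3->2, 11->6, 2->1
Step 2: d_i = R_x(i) - R_y(i); compute d_i^2.
  (4-5)^2=1, (1-4)^2=9, (2-3)^2=1, (7-7)^2=0, (3-2)^2=1, (6-6)^2=0, (5-1)^2=16
sum(d^2) = 28.
Step 3: rho = 1 - 6*28 / (7*(7^2 - 1)) = 1 - 168/336 = 0.500000.
Step 4: Under H0, t = rho * sqrt((n-2)/(1-rho^2)) = 1.2910 ~ t(5).
Step 5: Two-sided p-value from the t-distribution with 5 df = 0.253170.
Step 6: alpha = 0.05. fail to reject H0.

rho = 0.5000, p = 0.253170, fail to reject H0 at alpha = 0.05.


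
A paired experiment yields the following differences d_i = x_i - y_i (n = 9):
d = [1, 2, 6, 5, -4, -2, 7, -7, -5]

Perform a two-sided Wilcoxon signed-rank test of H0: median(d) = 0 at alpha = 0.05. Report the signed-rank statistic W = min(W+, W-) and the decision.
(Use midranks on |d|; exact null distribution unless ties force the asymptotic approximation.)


Step 1: Drop any zero differences (none here) and take |d_i|.
|d| = [1, 2, 6, 5, 4, 2, 7, 7, 5]
Step 2: Midrank |d_i| (ties get averaged ranks).
ranks: |1|->1, |2|->2.5, |6|->7, |5|->5.5, |4|->4, |2|->2.5, |7|->8.5, |7|->8.5, |5|->5.5
Step 3: Attach original signs; sum ranks with positive sign and with negative sign.
W+ = 1 + 2.5 + 7 + 5.5 + 8.5 = 24.5
W- = 4 + 2.5 + 8.5 + 5.5 = 20.5
(Check: W+ + W- = 45 should equal n(n+1)/2 = 45.)
Step 4: Test statistic W = min(W+, W-) = 20.5.
Step 5: Ties in |d|, so use the tie-corrected normal approximation.
        E[W] = n(n+1)/4 = 9*10/4 = 22.5.
        Tie groups: |d|=2 (t=2), |d|=5 (t=2), |d|=7 (t=2); sum(t^3 - t) = 18.
        Var[W] = n(n+1)(2n+1)/24 - sum(t^3-t)/48 = 1710/24 - 18/48 = 70.875.
        z = (W - E[W]) / sqrt(Var[W]) = (20.5 - 22.5) / 8.4187 = -0.2376.
        Two-sided p = 2*Phi(z) = 0.812218.
Step 6: alpha = 0.05. fail to reject H0.

W+ = 24.5, W- = 20.5, W = min = 20.5, p = 0.812218, fail to reject H0.


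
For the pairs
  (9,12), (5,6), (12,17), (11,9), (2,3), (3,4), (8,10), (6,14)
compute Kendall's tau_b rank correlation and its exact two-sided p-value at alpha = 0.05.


Step 1: Enumerate the 28 unordered pairs (i,j) with i<j and classify each by sign(x_j-x_i) * sign(y_j-y_i).
  (1,2):dx=-4,dy=-6->C; (1,3):dx=+3,dy=+5->C; (1,4):dx=+2,dy=-3->D; (1,5):dx=-7,dy=-9->C
  (1,6):dx=-6,dy=-8->C; (1,7):dx=-1,dy=-2->C; (1,8):dx=-3,dy=+2->D; (2,3):dx=+7,dy=+11->C
  (2,4):dx=+6,dy=+3->C; (2,5):dx=-3,dy=-3->C; (2,6):dx=-2,dy=-2->C; (2,7):dx=+3,dy=+4->C
  (2,8):dx=+1,dy=+8->C; (3,4):dx=-1,dy=-8->C; (3,5):dx=-10,dy=-14->C; (3,6):dx=-9,dy=-13->C
  (3,7):dx=-4,dy=-7->C; (3,8):dx=-6,dy=-3->C; (4,5):dx=-9,dy=-6->C; (4,6):dx=-8,dy=-5->C
  (4,7):dx=-3,dy=+1->D; (4,8):dx=-5,dy=+5->D; (5,6):dx=+1,dy=+1->C; (5,7):dx=+6,dy=+7->C
  (5,8):dx=+4,dy=+11->C; (6,7):dx=+5,dy=+6->C; (6,8):dx=+3,dy=+10->C; (7,8):dx=-2,dy=+4->D
Step 2: C = 23, D = 5, total pairs = 28.
Step 3: tau = (C - D)/(n(n-1)/2) = (23 - 5)/28 = 0.642857.
Step 4: Exact two-sided p-value (enumerate n! = 40320 permutations of y under H0): p = 0.031151.
Step 5: alpha = 0.05. reject H0.

tau_b = 0.6429 (C=23, D=5), p = 0.031151, reject H0.


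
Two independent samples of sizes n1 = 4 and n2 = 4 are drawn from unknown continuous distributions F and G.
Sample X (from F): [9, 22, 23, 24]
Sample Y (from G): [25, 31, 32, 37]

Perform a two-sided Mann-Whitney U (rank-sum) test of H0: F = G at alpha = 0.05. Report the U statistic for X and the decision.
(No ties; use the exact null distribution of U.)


Step 1: Combine and sort all 8 observations; assign midranks.
sorted (value, group): (9,X), (22,X), (23,X), (24,X), (25,Y), (31,Y), (32,Y), (37,Y)
ranks: 9->1, 22->2, 23->3, 24->4, 25->5, 31->6, 32->7, 37->8
Step 2: Rank sum for X: R1 = 1 + 2 + 3 + 4 = 10.
Step 3: U_X = R1 - n1(n1+1)/2 = 10 - 4*5/2 = 10 - 10 = 0.
       U_Y = n1*n2 - U_X = 16 - 0 = 16.
Step 4: No ties, so the exact null distribution of U (based on enumerating the C(8,4) = 70 equally likely rank assignments) gives the two-sided p-value.
Step 5: p-value = 0.028571; compare to alpha = 0.05. reject H0.

U_X = 0, p = 0.028571, reject H0 at alpha = 0.05.


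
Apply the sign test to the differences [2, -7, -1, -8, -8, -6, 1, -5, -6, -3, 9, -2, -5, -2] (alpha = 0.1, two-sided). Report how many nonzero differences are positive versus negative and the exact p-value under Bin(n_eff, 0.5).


Step 1: Discard zero differences. Original n = 14; n_eff = number of nonzero differences = 14.
Nonzero differences (with sign): +2, -7, -1, -8, -8, -6, +1, -5, -6, -3, +9, -2, -5, -2
Step 2: Count signs: positive = 3, negative = 11.
Step 3: Under H0: P(positive) = 0.5, so the number of positives S ~ Bin(14, 0.5).
Step 4: Two-sided exact p-value = sum of Bin(14,0.5) probabilities at or below the observed probability = 0.057373.
Step 5: alpha = 0.1. reject H0.

n_eff = 14, pos = 3, neg = 11, p = 0.057373, reject H0.


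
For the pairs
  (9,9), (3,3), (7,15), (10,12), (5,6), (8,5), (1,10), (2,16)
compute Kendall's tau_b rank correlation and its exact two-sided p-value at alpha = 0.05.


Step 1: Enumerate the 28 unordered pairs (i,j) with i<j and classify each by sign(x_j-x_i) * sign(y_j-y_i).
  (1,2):dx=-6,dy=-6->C; (1,3):dx=-2,dy=+6->D; (1,4):dx=+1,dy=+3->C; (1,5):dx=-4,dy=-3->C
  (1,6):dx=-1,dy=-4->C; (1,7):dx=-8,dy=+1->D; (1,8):dx=-7,dy=+7->D; (2,3):dx=+4,dy=+12->C
  (2,4):dx=+7,dy=+9->C; (2,5):dx=+2,dy=+3->C; (2,6):dx=+5,dy=+2->C; (2,7):dx=-2,dy=+7->D
  (2,8):dx=-1,dy=+13->D; (3,4):dx=+3,dy=-3->D; (3,5):dx=-2,dy=-9->C; (3,6):dx=+1,dy=-10->D
  (3,7):dx=-6,dy=-5->C; (3,8):dx=-5,dy=+1->D; (4,5):dx=-5,dy=-6->C; (4,6):dx=-2,dy=-7->C
  (4,7):dx=-9,dy=-2->C; (4,8):dx=-8,dy=+4->D; (5,6):dx=+3,dy=-1->D; (5,7):dx=-4,dy=+4->D
  (5,8):dx=-3,dy=+10->D; (6,7):dx=-7,dy=+5->D; (6,8):dx=-6,dy=+11->D; (7,8):dx=+1,dy=+6->C
Step 2: C = 14, D = 14, total pairs = 28.
Step 3: tau = (C - D)/(n(n-1)/2) = (14 - 14)/28 = 0.000000.
Step 4: Exact two-sided p-value (enumerate n! = 40320 permutations of y under H0): p = 1.000000.
Step 5: alpha = 0.05. fail to reject H0.

tau_b = 0.0000 (C=14, D=14), p = 1.000000, fail to reject H0.


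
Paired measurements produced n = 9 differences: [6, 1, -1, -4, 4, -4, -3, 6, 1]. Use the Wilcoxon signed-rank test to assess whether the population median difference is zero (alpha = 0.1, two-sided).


Step 1: Drop any zero differences (none here) and take |d_i|.
|d| = [6, 1, 1, 4, 4, 4, 3, 6, 1]
Step 2: Midrank |d_i| (ties get averaged ranks).
ranks: |6|->8.5, |1|->2, |1|->2, |4|->6, |4|->6, |4|->6, |3|->4, |6|->8.5, |1|->2
Step 3: Attach original signs; sum ranks with positive sign and with negative sign.
W+ = 8.5 + 2 + 6 + 8.5 + 2 = 27
W- = 2 + 6 + 6 + 4 = 18
(Check: W+ + W- = 45 should equal n(n+1)/2 = 45.)
Step 4: Test statistic W = min(W+, W-) = 18.
Step 5: Ties in |d|, so use the tie-corrected normal approximation.
        E[W] = n(n+1)/4 = 9*10/4 = 22.5.
        Tie groups: |d|=1 (t=3), |d|=4 (t=3), |d|=6 (t=2); sum(t^3 - t) = 54.
        Var[W] = n(n+1)(2n+1)/24 - sum(t^3-t)/48 = 1710/24 - 54/48 = 70.125.
        z = (W - E[W]) / sqrt(Var[W]) = (18 - 22.5) / 8.3741 = -0.5374.
        Two-sided p = 2*Phi(z) = 0.591010.
Step 6: alpha = 0.1. fail to reject H0.

W+ = 27, W- = 18, W = min = 18, p = 0.591010, fail to reject H0.


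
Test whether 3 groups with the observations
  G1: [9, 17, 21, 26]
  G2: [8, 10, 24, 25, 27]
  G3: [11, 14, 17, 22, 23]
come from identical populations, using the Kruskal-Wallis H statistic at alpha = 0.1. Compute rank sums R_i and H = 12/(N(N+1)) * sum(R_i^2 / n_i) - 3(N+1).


Step 1: Combine all N = 14 observations and assign midranks.
sorted (value, group, rank): (8,G2,1), (9,G1,2), (10,G2,3), (11,G3,4), (14,G3,5), (17,G1,6.5), (17,G3,6.5), (21,G1,8), (22,G3,9), (23,G3,10), (24,G2,11), (25,G2,12), (26,G1,13), (27,G2,14)
Step 2: Sum ranks within each group.
R_1 = 29.5 (n_1 = 4)
R_2 = 41 (n_2 = 5)
R_3 = 34.5 (n_3 = 5)
Step 3: H = 12/(N(N+1)) * sum(R_i^2/n_i) - 3(N+1)
     = 12/(14*15) * (29.5^2/4 + 41^2/5 + 34.5^2/5) - 3*15
     = 0.057143 * 791.812 - 45
     = 0.246429.
Step 4: Ties present; correction factor C = 1 - 6/(14^3 - 14) = 0.997802. Corrected H = 0.246429 / 0.997802 = 0.246971.
Step 5: Under H0, H ~ chi^2(2); p-value = 0.883834.
Step 6: alpha = 0.1. fail to reject H0.

H = 0.2470, df = 2, p = 0.883834, fail to reject H0.


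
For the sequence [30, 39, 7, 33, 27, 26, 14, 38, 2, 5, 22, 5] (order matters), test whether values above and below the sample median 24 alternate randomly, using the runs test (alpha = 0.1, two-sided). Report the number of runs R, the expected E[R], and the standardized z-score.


Step 1: Compute median = 24; label A = above, B = below.
Labels in order: AABAAABABBBB  (n_A = 6, n_B = 6)
Step 2: Count runs R = 6.
Step 3: Under H0 (random ordering), E[R] = 2*n_A*n_B/(n_A+n_B) + 1 = 2*6*6/12 + 1 = 7.0000.
        Var[R] = 2*n_A*n_B*(2*n_A*n_B - n_A - n_B) / ((n_A+n_B)^2 * (n_A+n_B-1)) = 4320/1584 = 2.7273.
        SD[R] = 1.6514.
Step 4: Continuity-corrected z = (R + 0.5 - E[R]) / SD[R] = (6 + 0.5 - 7.0000) / 1.6514 = -0.3028.
Step 5: Two-sided p-value via normal approximation = 2*(1 - Phi(|z|)) = 0.762069.
Step 6: alpha = 0.1. fail to reject H0.

R = 6, z = -0.3028, p = 0.762069, fail to reject H0.


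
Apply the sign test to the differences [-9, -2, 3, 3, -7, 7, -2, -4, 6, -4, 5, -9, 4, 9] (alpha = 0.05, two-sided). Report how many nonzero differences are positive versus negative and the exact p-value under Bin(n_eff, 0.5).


Step 1: Discard zero differences. Original n = 14; n_eff = number of nonzero differences = 14.
Nonzero differences (with sign): -9, -2, +3, +3, -7, +7, -2, -4, +6, -4, +5, -9, +4, +9
Step 2: Count signs: positive = 7, negative = 7.
Step 3: Under H0: P(positive) = 0.5, so the number of positives S ~ Bin(14, 0.5).
Step 4: Two-sided exact p-value = sum of Bin(14,0.5) probabilities at or below the observed probability = 1.000000.
Step 5: alpha = 0.05. fail to reject H0.

n_eff = 14, pos = 7, neg = 7, p = 1.000000, fail to reject H0.


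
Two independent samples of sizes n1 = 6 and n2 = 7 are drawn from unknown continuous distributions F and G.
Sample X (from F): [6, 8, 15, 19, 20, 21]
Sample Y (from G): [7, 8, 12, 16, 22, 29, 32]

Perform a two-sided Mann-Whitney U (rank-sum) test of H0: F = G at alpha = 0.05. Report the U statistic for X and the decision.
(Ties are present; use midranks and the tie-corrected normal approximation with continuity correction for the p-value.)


Step 1: Combine and sort all 13 observations; assign midranks.
sorted (value, group): (6,X), (7,Y), (8,X), (8,Y), (12,Y), (15,X), (16,Y), (19,X), (20,X), (21,X), (22,Y), (29,Y), (32,Y)
ranks: 6->1, 7->2, 8->3.5, 8->3.5, 12->5, 15->6, 16->7, 19->8, 20->9, 21->10, 22->11, 29->12, 32->13
Step 2: Rank sum for X: R1 = 1 + 3.5 + 6 + 8 + 9 + 10 = 37.5.
Step 3: U_X = R1 - n1(n1+1)/2 = 37.5 - 6*7/2 = 37.5 - 21 = 16.5.
       U_Y = n1*n2 - U_X = 42 - 16.5 = 25.5.
Step 4: Ties are present, so use the tie-corrected normal approximation (with continuity correction) for the p-value.
Step 5: p-value = 0.567176; compare to alpha = 0.05. fail to reject H0.

U_X = 16.5, p = 0.567176, fail to reject H0 at alpha = 0.05.


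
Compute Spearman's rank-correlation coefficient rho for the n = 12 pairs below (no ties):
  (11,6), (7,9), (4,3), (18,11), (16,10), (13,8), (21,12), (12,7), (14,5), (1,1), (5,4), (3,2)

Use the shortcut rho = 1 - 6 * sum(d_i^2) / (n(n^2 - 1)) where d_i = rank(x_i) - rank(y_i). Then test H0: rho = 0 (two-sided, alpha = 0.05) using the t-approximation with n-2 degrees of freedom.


Step 1: Rank x and y separately (midranks; no ties here).
rank(x): 11->6, 7->5, 4->3, 18->11, 16->10, 13->8, 21->12, 12->7, 14->9, 1->1, 5->4, 3->2
rank(y): 6->6, 9->9, 3->3, 11->11, 10->10, 8->8, 12->12, 7->7, 5->5, 1->1, 4->4, 2->2
Step 2: d_i = R_x(i) - R_y(i); compute d_i^2.
  (6-6)^2=0, (5-9)^2=16, (3-3)^2=0, (11-11)^2=0, (10-10)^2=0, (8-8)^2=0, (12-12)^2=0, (7-7)^2=0, (9-5)^2=16, (1-1)^2=0, (4-4)^2=0, (2-2)^2=0
sum(d^2) = 32.
Step 3: rho = 1 - 6*32 / (12*(12^2 - 1)) = 1 - 192/1716 = 0.888112.
Step 4: Under H0, t = rho * sqrt((n-2)/(1-rho^2)) = 6.1103 ~ t(10).
Step 5: Two-sided p-value from the t-distribution with 10 df = 0.000114.
Step 6: alpha = 0.05. reject H0.

rho = 0.8881, p = 0.000114, reject H0 at alpha = 0.05.


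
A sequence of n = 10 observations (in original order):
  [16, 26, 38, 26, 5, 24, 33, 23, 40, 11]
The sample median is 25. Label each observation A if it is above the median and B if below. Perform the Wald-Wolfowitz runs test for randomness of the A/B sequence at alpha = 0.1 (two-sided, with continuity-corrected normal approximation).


Step 1: Compute median = 25; label A = above, B = below.
Labels in order: BAAABBABAB  (n_A = 5, n_B = 5)
Step 2: Count runs R = 7.
Step 3: Under H0 (random ordering), E[R] = 2*n_A*n_B/(n_A+n_B) + 1 = 2*5*5/10 + 1 = 6.0000.
        Var[R] = 2*n_A*n_B*(2*n_A*n_B - n_A - n_B) / ((n_A+n_B)^2 * (n_A+n_B-1)) = 2000/900 = 2.2222.
        SD[R] = 1.4907.
Step 4: Continuity-corrected z = (R - 0.5 - E[R]) / SD[R] = (7 - 0.5 - 6.0000) / 1.4907 = 0.3354.
Step 5: Two-sided p-value via normal approximation = 2*(1 - Phi(|z|)) = 0.737316.
Step 6: alpha = 0.1. fail to reject H0.

R = 7, z = 0.3354, p = 0.737316, fail to reject H0.


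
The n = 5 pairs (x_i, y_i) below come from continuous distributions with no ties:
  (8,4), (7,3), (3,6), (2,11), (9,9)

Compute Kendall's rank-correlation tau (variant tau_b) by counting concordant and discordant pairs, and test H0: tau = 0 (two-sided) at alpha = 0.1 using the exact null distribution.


Step 1: Enumerate the 10 unordered pairs (i,j) with i<j and classify each by sign(x_j-x_i) * sign(y_j-y_i).
  (1,2):dx=-1,dy=-1->C; (1,3):dx=-5,dy=+2->D; (1,4):dx=-6,dy=+7->D; (1,5):dx=+1,dy=+5->C
  (2,3):dx=-4,dy=+3->D; (2,4):dx=-5,dy=+8->D; (2,5):dx=+2,dy=+6->C; (3,4):dx=-1,dy=+5->D
  (3,5):dx=+6,dy=+3->C; (4,5):dx=+7,dy=-2->D
Step 2: C = 4, D = 6, total pairs = 10.
Step 3: tau = (C - D)/(n(n-1)/2) = (4 - 6)/10 = -0.200000.
Step 4: Exact two-sided p-value (enumerate n! = 120 permutations of y under H0): p = 0.816667.
Step 5: alpha = 0.1. fail to reject H0.

tau_b = -0.2000 (C=4, D=6), p = 0.816667, fail to reject H0.


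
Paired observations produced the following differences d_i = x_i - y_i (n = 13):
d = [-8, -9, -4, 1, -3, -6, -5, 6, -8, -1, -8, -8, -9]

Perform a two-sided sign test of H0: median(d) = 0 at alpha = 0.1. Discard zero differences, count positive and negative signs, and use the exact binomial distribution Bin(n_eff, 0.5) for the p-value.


Step 1: Discard zero differences. Original n = 13; n_eff = number of nonzero differences = 13.
Nonzero differences (with sign): -8, -9, -4, +1, -3, -6, -5, +6, -8, -1, -8, -8, -9
Step 2: Count signs: positive = 2, negative = 11.
Step 3: Under H0: P(positive) = 0.5, so the number of positives S ~ Bin(13, 0.5).
Step 4: Two-sided exact p-value = sum of Bin(13,0.5) probabilities at or below the observed probability = 0.022461.
Step 5: alpha = 0.1. reject H0.

n_eff = 13, pos = 2, neg = 11, p = 0.022461, reject H0.


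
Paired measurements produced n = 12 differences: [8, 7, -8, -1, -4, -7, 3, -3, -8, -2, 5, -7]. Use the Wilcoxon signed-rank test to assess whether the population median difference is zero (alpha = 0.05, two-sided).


Step 1: Drop any zero differences (none here) and take |d_i|.
|d| = [8, 7, 8, 1, 4, 7, 3, 3, 8, 2, 5, 7]
Step 2: Midrank |d_i| (ties get averaged ranks).
ranks: |8|->11, |7|->8, |8|->11, |1|->1, |4|->5, |7|->8, |3|->3.5, |3|->3.5, |8|->11, |2|->2, |5|->6, |7|->8
Step 3: Attach original signs; sum ranks with positive sign and with negative sign.
W+ = 11 + 8 + 3.5 + 6 = 28.5
W- = 11 + 1 + 5 + 8 + 3.5 + 11 + 2 + 8 = 49.5
(Check: W+ + W- = 78 should equal n(n+1)/2 = 78.)
Step 4: Test statistic W = min(W+, W-) = 28.5.
Step 5: Ties in |d|, so use the tie-corrected normal approximation.
        E[W] = n(n+1)/4 = 12*13/4 = 39.
        Tie groups: |d|=3 (t=2), |d|=7 (t=3), |d|=8 (t=3); sum(t^3 - t) = 54.
        Var[W] = n(n+1)(2n+1)/24 - sum(t^3-t)/48 = 3900/24 - 54/48 = 161.375.
        z = (W - E[W]) / sqrt(Var[W]) = (28.5 - 39) / 12.7033 = -0.8266.
        Two-sided p = 2*Phi(z) = 0.408490.
Step 6: alpha = 0.05. fail to reject H0.

W+ = 28.5, W- = 49.5, W = min = 28.5, p = 0.408490, fail to reject H0.


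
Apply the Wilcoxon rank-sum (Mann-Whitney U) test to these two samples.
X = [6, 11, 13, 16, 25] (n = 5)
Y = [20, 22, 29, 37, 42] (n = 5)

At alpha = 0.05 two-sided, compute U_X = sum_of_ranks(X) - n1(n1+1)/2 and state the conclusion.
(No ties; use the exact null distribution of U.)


Step 1: Combine and sort all 10 observations; assign midranks.
sorted (value, group): (6,X), (11,X), (13,X), (16,X), (20,Y), (22,Y), (25,X), (29,Y), (37,Y), (42,Y)
ranks: 6->1, 11->2, 13->3, 16->4, 20->5, 22->6, 25->7, 29->8, 37->9, 42->10
Step 2: Rank sum for X: R1 = 1 + 2 + 3 + 4 + 7 = 17.
Step 3: U_X = R1 - n1(n1+1)/2 = 17 - 5*6/2 = 17 - 15 = 2.
       U_Y = n1*n2 - U_X = 25 - 2 = 23.
Step 4: No ties, so the exact null distribution of U (based on enumerating the C(10,5) = 252 equally likely rank assignments) gives the two-sided p-value.
Step 5: p-value = 0.031746; compare to alpha = 0.05. reject H0.

U_X = 2, p = 0.031746, reject H0 at alpha = 0.05.


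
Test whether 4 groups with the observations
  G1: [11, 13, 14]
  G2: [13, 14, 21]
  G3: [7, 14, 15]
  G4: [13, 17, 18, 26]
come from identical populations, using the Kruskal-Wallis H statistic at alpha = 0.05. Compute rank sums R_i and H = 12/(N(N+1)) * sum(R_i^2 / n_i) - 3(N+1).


Step 1: Combine all N = 13 observations and assign midranks.
sorted (value, group, rank): (7,G3,1), (11,G1,2), (13,G1,4), (13,G2,4), (13,G4,4), (14,G1,7), (14,G2,7), (14,G3,7), (15,G3,9), (17,G4,10), (18,G4,11), (21,G2,12), (26,G4,13)
Step 2: Sum ranks within each group.
R_1 = 13 (n_1 = 3)
R_2 = 23 (n_2 = 3)
R_3 = 17 (n_3 = 3)
R_4 = 38 (n_4 = 4)
Step 3: H = 12/(N(N+1)) * sum(R_i^2/n_i) - 3(N+1)
     = 12/(13*14) * (13^2/3 + 23^2/3 + 17^2/3 + 38^2/4) - 3*14
     = 0.065934 * 690 - 42
     = 3.494505.
Step 4: Ties present; correction factor C = 1 - 48/(13^3 - 13) = 0.978022. Corrected H = 3.494505 / 0.978022 = 3.573034.
Step 5: Under H0, H ~ chi^2(3); p-value = 0.311413.
Step 6: alpha = 0.05. fail to reject H0.

H = 3.5730, df = 3, p = 0.311413, fail to reject H0.


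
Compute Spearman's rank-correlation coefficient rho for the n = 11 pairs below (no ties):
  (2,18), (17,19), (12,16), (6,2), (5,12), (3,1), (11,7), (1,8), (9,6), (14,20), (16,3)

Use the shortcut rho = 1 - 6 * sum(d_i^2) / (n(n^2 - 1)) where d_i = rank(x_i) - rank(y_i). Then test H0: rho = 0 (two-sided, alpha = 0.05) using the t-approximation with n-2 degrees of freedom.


Step 1: Rank x and y separately (midranks; no ties here).
rank(x): 2->2, 17->11, 12->8, 6->5, 5->4, 3->3, 11->7, 1->1, 9->6, 14->9, 16->10
rank(y): 18->9, 19->10, 16->8, 2->2, 12->7, 1->1, 7->5, 8->6, 6->4, 20->11, 3->3
Step 2: d_i = R_x(i) - R_y(i); compute d_i^2.
  (2-9)^2=49, (11-10)^2=1, (8-8)^2=0, (5-2)^2=9, (4-7)^2=9, (3-1)^2=4, (7-5)^2=4, (1-6)^2=25, (6-4)^2=4, (9-11)^2=4, (10-3)^2=49
sum(d^2) = 158.
Step 3: rho = 1 - 6*158 / (11*(11^2 - 1)) = 1 - 948/1320 = 0.281818.
Step 4: Under H0, t = rho * sqrt((n-2)/(1-rho^2)) = 0.8812 ~ t(9).
Step 5: Two-sided p-value from the t-distribution with 9 df = 0.401145.
Step 6: alpha = 0.05. fail to reject H0.

rho = 0.2818, p = 0.401145, fail to reject H0 at alpha = 0.05.


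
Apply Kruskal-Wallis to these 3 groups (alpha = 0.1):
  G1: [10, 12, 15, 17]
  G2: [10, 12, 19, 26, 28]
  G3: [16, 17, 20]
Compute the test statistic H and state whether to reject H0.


Step 1: Combine all N = 12 observations and assign midranks.
sorted (value, group, rank): (10,G1,1.5), (10,G2,1.5), (12,G1,3.5), (12,G2,3.5), (15,G1,5), (16,G3,6), (17,G1,7.5), (17,G3,7.5), (19,G2,9), (20,G3,10), (26,G2,11), (28,G2,12)
Step 2: Sum ranks within each group.
R_1 = 17.5 (n_1 = 4)
R_2 = 37 (n_2 = 5)
R_3 = 23.5 (n_3 = 3)
Step 3: H = 12/(N(N+1)) * sum(R_i^2/n_i) - 3(N+1)
     = 12/(12*13) * (17.5^2/4 + 37^2/5 + 23.5^2/3) - 3*13
     = 0.076923 * 534.446 - 39
     = 2.111218.
Step 4: Ties present; correction factor C = 1 - 18/(12^3 - 12) = 0.989510. Corrected H = 2.111218 / 0.989510 = 2.133598.
Step 5: Under H0, H ~ chi^2(2); p-value = 0.344108.
Step 6: alpha = 0.1. fail to reject H0.

H = 2.1336, df = 2, p = 0.344108, fail to reject H0.


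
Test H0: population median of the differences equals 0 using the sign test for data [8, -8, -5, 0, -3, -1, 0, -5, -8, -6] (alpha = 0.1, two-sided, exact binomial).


Step 1: Discard zero differences. Original n = 10; n_eff = number of nonzero differences = 8.
Nonzero differences (with sign): +8, -8, -5, -3, -1, -5, -8, -6
Step 2: Count signs: positive = 1, negative = 7.
Step 3: Under H0: P(positive) = 0.5, so the number of positives S ~ Bin(8, 0.5).
Step 4: Two-sided exact p-value = sum of Bin(8,0.5) probabilities at or below the observed probability = 0.070312.
Step 5: alpha = 0.1. reject H0.

n_eff = 8, pos = 1, neg = 7, p = 0.070312, reject H0.


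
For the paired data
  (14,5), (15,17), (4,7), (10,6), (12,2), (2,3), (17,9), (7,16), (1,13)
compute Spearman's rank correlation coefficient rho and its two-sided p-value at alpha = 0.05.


Step 1: Rank x and y separately (midranks; no ties here).
rank(x): 14->7, 15->8, 4->3, 10->5, 12->6, 2->2, 17->9, 7->4, 1->1
rank(y): 5->3, 17->9, 7->5, 6->4, 2->1, 3->2, 9->6, 16->8, 13->7
Step 2: d_i = R_x(i) - R_y(i); compute d_i^2.
  (7-3)^2=16, (8-9)^2=1, (3-5)^2=4, (5-4)^2=1, (6-1)^2=25, (2-2)^2=0, (9-6)^2=9, (4-8)^2=16, (1-7)^2=36
sum(d^2) = 108.
Step 3: rho = 1 - 6*108 / (9*(9^2 - 1)) = 1 - 648/720 = 0.100000.
Step 4: Under H0, t = rho * sqrt((n-2)/(1-rho^2)) = 0.2659 ~ t(7).
Step 5: Two-sided p-value from the t-distribution with 7 df = 0.797972.
Step 6: alpha = 0.05. fail to reject H0.

rho = 0.1000, p = 0.797972, fail to reject H0 at alpha = 0.05.


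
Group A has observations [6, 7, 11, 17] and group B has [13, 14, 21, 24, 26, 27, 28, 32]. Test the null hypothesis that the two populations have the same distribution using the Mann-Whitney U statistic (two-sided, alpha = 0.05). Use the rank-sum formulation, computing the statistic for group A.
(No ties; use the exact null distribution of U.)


Step 1: Combine and sort all 12 observations; assign midranks.
sorted (value, group): (6,X), (7,X), (11,X), (13,Y), (14,Y), (17,X), (21,Y), (24,Y), (26,Y), (27,Y), (28,Y), (32,Y)
ranks: 6->1, 7->2, 11->3, 13->4, 14->5, 17->6, 21->7, 24->8, 26->9, 27->10, 28->11, 32->12
Step 2: Rank sum for X: R1 = 1 + 2 + 3 + 6 = 12.
Step 3: U_X = R1 - n1(n1+1)/2 = 12 - 4*5/2 = 12 - 10 = 2.
       U_Y = n1*n2 - U_X = 32 - 2 = 30.
Step 4: No ties, so the exact null distribution of U (based on enumerating the C(12,4) = 495 equally likely rank assignments) gives the two-sided p-value.
Step 5: p-value = 0.016162; compare to alpha = 0.05. reject H0.

U_X = 2, p = 0.016162, reject H0 at alpha = 0.05.


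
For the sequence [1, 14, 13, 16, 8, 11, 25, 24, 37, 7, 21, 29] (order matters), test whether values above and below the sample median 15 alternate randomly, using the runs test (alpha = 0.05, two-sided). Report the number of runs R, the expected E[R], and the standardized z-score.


Step 1: Compute median = 15; label A = above, B = below.
Labels in order: BBBABBAAABAA  (n_A = 6, n_B = 6)
Step 2: Count runs R = 6.
Step 3: Under H0 (random ordering), E[R] = 2*n_A*n_B/(n_A+n_B) + 1 = 2*6*6/12 + 1 = 7.0000.
        Var[R] = 2*n_A*n_B*(2*n_A*n_B - n_A - n_B) / ((n_A+n_B)^2 * (n_A+n_B-1)) = 4320/1584 = 2.7273.
        SD[R] = 1.6514.
Step 4: Continuity-corrected z = (R + 0.5 - E[R]) / SD[R] = (6 + 0.5 - 7.0000) / 1.6514 = -0.3028.
Step 5: Two-sided p-value via normal approximation = 2*(1 - Phi(|z|)) = 0.762069.
Step 6: alpha = 0.05. fail to reject H0.

R = 6, z = -0.3028, p = 0.762069, fail to reject H0.


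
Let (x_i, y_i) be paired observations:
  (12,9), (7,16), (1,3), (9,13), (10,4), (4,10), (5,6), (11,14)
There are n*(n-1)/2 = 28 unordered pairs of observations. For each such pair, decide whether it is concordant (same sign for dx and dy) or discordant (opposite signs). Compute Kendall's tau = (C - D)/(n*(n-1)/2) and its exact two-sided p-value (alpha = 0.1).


Step 1: Enumerate the 28 unordered pairs (i,j) with i<j and classify each by sign(x_j-x_i) * sign(y_j-y_i).
  (1,2):dx=-5,dy=+7->D; (1,3):dx=-11,dy=-6->C; (1,4):dx=-3,dy=+4->D; (1,5):dx=-2,dy=-5->C
  (1,6):dx=-8,dy=+1->D; (1,7):dx=-7,dy=-3->C; (1,8):dx=-1,dy=+5->D; (2,3):dx=-6,dy=-13->C
  (2,4):dx=+2,dy=-3->D; (2,5):dx=+3,dy=-12->D; (2,6):dx=-3,dy=-6->C; (2,7):dx=-2,dy=-10->C
  (2,8):dx=+4,dy=-2->D; (3,4):dx=+8,dy=+10->C; (3,5):dx=+9,dy=+1->C; (3,6):dx=+3,dy=+7->C
  (3,7):dx=+4,dy=+3->C; (3,8):dx=+10,dy=+11->C; (4,5):dx=+1,dy=-9->D; (4,6):dx=-5,dy=-3->C
  (4,7):dx=-4,dy=-7->C; (4,8):dx=+2,dy=+1->C; (5,6):dx=-6,dy=+6->D; (5,7):dx=-5,dy=+2->D
  (5,8):dx=+1,dy=+10->C; (6,7):dx=+1,dy=-4->D; (6,8):dx=+7,dy=+4->C; (7,8):dx=+6,dy=+8->C
Step 2: C = 17, D = 11, total pairs = 28.
Step 3: tau = (C - D)/(n(n-1)/2) = (17 - 11)/28 = 0.214286.
Step 4: Exact two-sided p-value (enumerate n! = 40320 permutations of y under H0): p = 0.548413.
Step 5: alpha = 0.1. fail to reject H0.

tau_b = 0.2143 (C=17, D=11), p = 0.548413, fail to reject H0.


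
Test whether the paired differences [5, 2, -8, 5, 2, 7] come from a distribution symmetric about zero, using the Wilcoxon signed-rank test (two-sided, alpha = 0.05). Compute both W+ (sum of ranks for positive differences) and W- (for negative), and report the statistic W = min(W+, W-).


Step 1: Drop any zero differences (none here) and take |d_i|.
|d| = [5, 2, 8, 5, 2, 7]
Step 2: Midrank |d_i| (ties get averaged ranks).
ranks: |5|->3.5, |2|->1.5, |8|->6, |5|->3.5, |2|->1.5, |7|->5
Step 3: Attach original signs; sum ranks with positive sign and with negative sign.
W+ = 3.5 + 1.5 + 3.5 + 1.5 + 5 = 15
W- = 6 = 6
(Check: W+ + W- = 21 should equal n(n+1)/2 = 21.)
Step 4: Test statistic W = min(W+, W-) = 6.
Step 5: Ties in |d|, so use the tie-corrected normal approximation.
        E[W] = n(n+1)/4 = 6*7/4 = 10.5.
        Tie groups: |d|=2 (t=2), |d|=5 (t=2); sum(t^3 - t) = 12.
        Var[W] = n(n+1)(2n+1)/24 - sum(t^3-t)/48 = 546/24 - 12/48 = 22.5.
        z = (W - E[W]) / sqrt(Var[W]) = (6 - 10.5) / 4.7434 = -0.9487.
        Two-sided p = 2*Phi(z) = 0.342782.
Step 6: alpha = 0.05. fail to reject H0.

W+ = 15, W- = 6, W = min = 6, p = 0.342782, fail to reject H0.
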